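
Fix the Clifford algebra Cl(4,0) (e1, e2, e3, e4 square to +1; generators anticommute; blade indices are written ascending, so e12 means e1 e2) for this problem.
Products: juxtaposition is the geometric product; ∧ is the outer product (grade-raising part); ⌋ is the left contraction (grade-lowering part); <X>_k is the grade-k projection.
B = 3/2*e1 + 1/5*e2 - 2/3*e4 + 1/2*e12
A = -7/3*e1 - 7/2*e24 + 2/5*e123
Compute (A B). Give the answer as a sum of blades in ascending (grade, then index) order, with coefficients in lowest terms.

step 1: -7/2 + 7/6*e2 - 1/5*e3 + 7/10*e4 - 7/15*e12 - 2/25*e13 + 119/36*e14 + 3/5*e23 - 21/4*e124 - 4/15*e1234
Answer: -7/2 + 7/6*e2 - 1/5*e3 + 7/10*e4 - 7/15*e12 - 2/25*e13 + 119/36*e14 + 3/5*e23 - 21/4*e124 - 4/15*e1234


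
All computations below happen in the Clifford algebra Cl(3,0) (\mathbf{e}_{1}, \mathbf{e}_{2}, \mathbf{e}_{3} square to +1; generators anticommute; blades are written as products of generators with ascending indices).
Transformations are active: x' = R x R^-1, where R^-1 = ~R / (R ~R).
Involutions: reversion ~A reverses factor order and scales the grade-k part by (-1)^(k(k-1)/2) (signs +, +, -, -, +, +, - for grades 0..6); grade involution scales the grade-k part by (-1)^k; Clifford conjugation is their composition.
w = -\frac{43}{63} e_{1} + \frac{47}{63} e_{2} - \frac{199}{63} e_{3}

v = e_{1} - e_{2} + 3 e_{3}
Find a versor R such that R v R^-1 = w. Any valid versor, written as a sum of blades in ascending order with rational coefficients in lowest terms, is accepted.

Equal squares first: v^2 = w^2 = 11. Then v + w = \frac{20}{63} e_{1} - \frac{16}{63} e_{2} - \frac{10}{63} e_{3} is a versor taking v to w, provided it is invertible.
Answer: \frac{20}{63} e_{1} - \frac{16}{63} e_{2} - \frac{10}{63} e_{3}


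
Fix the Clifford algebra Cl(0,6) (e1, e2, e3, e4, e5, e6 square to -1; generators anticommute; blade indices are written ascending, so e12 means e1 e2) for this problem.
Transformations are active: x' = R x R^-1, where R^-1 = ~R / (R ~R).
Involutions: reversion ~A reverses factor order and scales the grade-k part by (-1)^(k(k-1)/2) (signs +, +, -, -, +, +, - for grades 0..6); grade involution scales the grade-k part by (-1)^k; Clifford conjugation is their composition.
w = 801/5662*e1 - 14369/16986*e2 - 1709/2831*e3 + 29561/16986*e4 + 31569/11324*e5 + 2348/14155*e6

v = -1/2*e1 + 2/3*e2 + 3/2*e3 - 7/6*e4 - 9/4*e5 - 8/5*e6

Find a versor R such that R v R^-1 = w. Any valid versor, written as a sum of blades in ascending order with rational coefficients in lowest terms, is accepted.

Construction: equal norms (both -42941/3600) license R = v + w = -1015/2831*e1 - 1015/5662*e2 + 5075/5662*e3 + 1624/2831*e4 + 3045/5662*e5 - 4060/2831*e6 — nothing changes along that direction, while (v - w)/2 changes sign, so v maps onto w.
Answer: -1015/2831*e1 - 1015/5662*e2 + 5075/5662*e3 + 1624/2831*e4 + 3045/5662*e5 - 4060/2831*e6


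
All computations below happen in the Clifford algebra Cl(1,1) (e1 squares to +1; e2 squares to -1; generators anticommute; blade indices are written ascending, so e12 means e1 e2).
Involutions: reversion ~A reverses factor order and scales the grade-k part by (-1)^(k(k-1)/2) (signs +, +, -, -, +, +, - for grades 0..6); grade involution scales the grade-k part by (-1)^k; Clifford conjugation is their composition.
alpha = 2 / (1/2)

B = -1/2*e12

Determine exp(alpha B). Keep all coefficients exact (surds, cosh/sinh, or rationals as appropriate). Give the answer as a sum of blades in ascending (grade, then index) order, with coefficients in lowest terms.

B^2 = (-1/2)^2*(e12)^2 = 1/4*(+1) = 1/4 (a basis 2-blade squares to minus the product of its generators' squares).
B^2 = 1/4 — a positive square means the series sums to a boost: l = 1/2, alpha*l = 2, so exp(alpha B) = cosh(2) + (sinh(2)/(1/2))*B = cosh(2) + (2*sinh(2))*B.
Answer: cosh(2) - sinh(2)*e12


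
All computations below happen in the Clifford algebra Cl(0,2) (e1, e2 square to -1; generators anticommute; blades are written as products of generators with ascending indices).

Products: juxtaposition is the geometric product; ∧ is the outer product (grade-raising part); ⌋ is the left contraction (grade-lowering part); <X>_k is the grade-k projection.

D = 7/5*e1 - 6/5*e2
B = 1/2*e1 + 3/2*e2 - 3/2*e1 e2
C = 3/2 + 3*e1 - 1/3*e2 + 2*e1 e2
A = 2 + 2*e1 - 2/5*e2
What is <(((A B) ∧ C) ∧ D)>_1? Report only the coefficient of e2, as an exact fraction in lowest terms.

step 1: -2/5 + 8/5*e1 + 6*e2 + 1/5*e1 e2
step 2: -3/5 + 6/5*e1 + 137/15*e2 - 571/30*e1 e2
step 3: -21/25*e1 + 18/25*e2 - 1067/75*e1 e2
step 4: -21/25*e1 + 18/25*e2
Answer: 18/25


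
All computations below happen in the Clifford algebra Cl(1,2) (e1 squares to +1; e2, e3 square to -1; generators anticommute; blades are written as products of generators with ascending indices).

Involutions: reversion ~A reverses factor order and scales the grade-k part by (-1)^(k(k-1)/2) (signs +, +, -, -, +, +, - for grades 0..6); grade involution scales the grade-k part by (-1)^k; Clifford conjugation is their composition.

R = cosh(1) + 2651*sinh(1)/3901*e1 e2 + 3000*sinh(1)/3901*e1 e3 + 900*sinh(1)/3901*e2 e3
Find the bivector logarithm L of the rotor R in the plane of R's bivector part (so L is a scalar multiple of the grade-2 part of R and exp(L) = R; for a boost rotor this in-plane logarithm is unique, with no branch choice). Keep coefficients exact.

The scalar part of R is cosh(1), so cosh pins the rapidity up to sign — the sign comes from the bivector part; dividing that part by sinh of the rapidity yields the plane, and the in-plane L = rapidity * plane is unique because the two sign choices cancel.
Concretely: cosh(rapidity) = cosh(1) gives rapidity = ±1, and since rapidity/sinh(rapidity) is even the sign is immaterial: L = (rapidity/sinh(rapidity)) * <R>_2 = (1/sinh(1)) * <R>_2.
Answer: 2651/3901*e1 e2 + 3000/3901*e1 e3 + 900/3901*e2 e3


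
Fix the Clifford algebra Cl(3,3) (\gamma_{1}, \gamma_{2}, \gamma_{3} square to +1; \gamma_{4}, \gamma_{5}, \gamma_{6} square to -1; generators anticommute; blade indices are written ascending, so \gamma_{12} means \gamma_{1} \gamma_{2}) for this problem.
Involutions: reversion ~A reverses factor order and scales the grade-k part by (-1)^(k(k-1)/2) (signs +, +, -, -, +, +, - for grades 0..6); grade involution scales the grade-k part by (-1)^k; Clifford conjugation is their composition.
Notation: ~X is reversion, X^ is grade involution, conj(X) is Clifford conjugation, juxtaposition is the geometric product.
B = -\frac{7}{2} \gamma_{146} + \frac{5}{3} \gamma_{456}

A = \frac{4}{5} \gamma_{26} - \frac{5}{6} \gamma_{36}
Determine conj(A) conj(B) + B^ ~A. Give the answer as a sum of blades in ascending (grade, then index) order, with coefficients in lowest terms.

first term: \frac{14}{5} \gamma_{124} - \frac{35}{12} \gamma_{134} + \frac{4}{3} \gamma_{245} - \frac{25}{18} \gamma_{345}
second term: \frac{14}{5} \gamma_{124} - \frac{35}{12} \gamma_{134} + \frac{4}{3} \gamma_{245} - \frac{25}{18} \gamma_{345}
Answer: \frac{28}{5} \gamma_{124} - \frac{35}{6} \gamma_{134} + \frac{8}{3} \gamma_{245} - \frac{25}{9} \gamma_{345}


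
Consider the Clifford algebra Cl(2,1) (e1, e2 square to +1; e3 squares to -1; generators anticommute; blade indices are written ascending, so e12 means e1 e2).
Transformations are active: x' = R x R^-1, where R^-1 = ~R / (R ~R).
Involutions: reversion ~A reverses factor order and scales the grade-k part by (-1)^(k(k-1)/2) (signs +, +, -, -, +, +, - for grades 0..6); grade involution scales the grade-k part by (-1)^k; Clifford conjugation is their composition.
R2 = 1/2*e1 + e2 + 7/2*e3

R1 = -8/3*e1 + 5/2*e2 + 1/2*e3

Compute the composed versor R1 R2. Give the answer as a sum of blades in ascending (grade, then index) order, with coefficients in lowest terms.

Distribute over the terms of R1 (each basis-blade product reordered to ascending indices, repeated generators contracted through their squares):
(-8/3*e1) R2 = -4/3 - 8/3*e12 - 28/3*e13
(5/2*e2) R2 = 5/2 - 5/4*e12 + 35/4*e23
(1/2*e3) R2 = -7/4 - 1/4*e13 - 1/2*e23
Summing the partial products and collecting blades:
Answer: -7/12 - 47/12*e12 - 115/12*e13 + 33/4*e23


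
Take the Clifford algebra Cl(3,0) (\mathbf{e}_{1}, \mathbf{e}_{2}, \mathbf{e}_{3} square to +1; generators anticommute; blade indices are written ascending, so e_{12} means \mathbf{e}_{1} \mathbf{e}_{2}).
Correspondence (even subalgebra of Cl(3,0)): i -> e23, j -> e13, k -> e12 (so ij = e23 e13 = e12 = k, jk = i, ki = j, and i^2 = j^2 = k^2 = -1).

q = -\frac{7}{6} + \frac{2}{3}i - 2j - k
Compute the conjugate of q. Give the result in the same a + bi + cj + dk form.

In blades: q = -\frac{7}{6} - e_{12} - 2 e_{13} + \frac{2}{3} e_{23}.
Quaternion conjugation is reversion on the even subalgebra: the scalar is fixed and every grade-2 blade flips sign, giving -\frac{7}{6} + e_{12} + 2 e_{13} - \frac{2}{3} e_{23}; translating back:
Answer: -\frac{7}{6} - \frac{2}{3}i + 2j + k


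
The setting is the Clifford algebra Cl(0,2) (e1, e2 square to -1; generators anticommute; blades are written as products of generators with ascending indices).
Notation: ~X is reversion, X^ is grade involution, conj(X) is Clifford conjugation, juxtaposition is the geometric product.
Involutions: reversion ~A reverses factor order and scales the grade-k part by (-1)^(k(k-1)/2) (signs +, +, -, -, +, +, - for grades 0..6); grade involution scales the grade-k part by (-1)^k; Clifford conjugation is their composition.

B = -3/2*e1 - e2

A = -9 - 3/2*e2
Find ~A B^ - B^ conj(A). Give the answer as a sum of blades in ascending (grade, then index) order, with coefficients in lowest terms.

first term: 3/2 - 27/2*e1 - 9*e2 + 9/4*e1 e2
second term: -3/2 - 27/2*e1 - 9*e2 + 9/4*e1 e2
Answer: 3


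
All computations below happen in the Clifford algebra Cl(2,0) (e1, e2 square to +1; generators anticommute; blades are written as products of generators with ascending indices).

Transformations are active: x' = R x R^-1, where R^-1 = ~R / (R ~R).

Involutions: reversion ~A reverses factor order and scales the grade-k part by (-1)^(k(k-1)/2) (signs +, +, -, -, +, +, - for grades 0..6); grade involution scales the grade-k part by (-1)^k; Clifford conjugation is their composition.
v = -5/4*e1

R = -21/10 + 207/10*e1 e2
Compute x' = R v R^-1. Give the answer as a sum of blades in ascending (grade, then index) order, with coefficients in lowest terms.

~R = -21/10 - 207/10*e1 e2, and R ~R = 4329/10, so R^-1 = ~R / (4329/10).
R v = 21/8*e1 + 207/8*e2
Answer: 589/481*e1 - 483/1924*e2


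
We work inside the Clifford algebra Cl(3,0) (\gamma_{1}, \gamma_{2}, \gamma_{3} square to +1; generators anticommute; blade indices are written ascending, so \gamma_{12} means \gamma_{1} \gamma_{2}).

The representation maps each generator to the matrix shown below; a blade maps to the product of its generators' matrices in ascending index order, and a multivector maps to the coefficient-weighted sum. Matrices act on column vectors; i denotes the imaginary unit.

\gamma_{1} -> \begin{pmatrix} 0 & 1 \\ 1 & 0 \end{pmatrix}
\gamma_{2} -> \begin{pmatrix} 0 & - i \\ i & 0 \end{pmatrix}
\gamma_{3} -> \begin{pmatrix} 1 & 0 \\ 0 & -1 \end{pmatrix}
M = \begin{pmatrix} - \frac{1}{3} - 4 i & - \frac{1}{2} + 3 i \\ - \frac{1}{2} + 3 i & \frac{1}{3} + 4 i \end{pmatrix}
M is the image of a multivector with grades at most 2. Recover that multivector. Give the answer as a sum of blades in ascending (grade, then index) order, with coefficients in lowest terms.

Method: 1, rho(\gamma_{1}), rho(\gamma_{2}), rho(\gamma_{3}) form a trace-orthogonal basis of the 2x2 complex matrices (tr(X Y) = 2 if X = Y, else 0), so M = m0*1 + m1*rho(\gamma_{1}) + m2*rho(\gamma_{2}) + m3*rho(\gamma_{3}) with m0 = tr(M)/2 = 0, m1 = tr(M rho(\gamma_{1}))/2 = - \frac{1}{2} + 3 i, m2 = tr(M rho(\gamma_{2}))/2 = 0, m3 = tr(M rho(\gamma_{3}))/2 = - \frac{1}{3} - 4 i.
Multiplying table entries, the bivector images are rho(\gamma_{12}) = i*rho(\gamma_{3}), rho(\gamma_{13}) = -i*rho(\gamma_{2}), rho(\gamma_{23}) = i*rho(\gamma_{1}); with real blade coefficients the real parts of m0..m3 are the coefficients of 1, \gamma_{1}, \gamma_{2}, \gamma_{3} and the imaginary parts give the bivectors (\gamma_{23}: Im m1, \gamma_{13}: -Im m2, \gamma_{12}: Im m3).
Answer: -\frac{1}{2} \gamma_{1} - \frac{1}{3} \gamma_{3} - 4 \gamma_{12} + 3 \gamma_{23}


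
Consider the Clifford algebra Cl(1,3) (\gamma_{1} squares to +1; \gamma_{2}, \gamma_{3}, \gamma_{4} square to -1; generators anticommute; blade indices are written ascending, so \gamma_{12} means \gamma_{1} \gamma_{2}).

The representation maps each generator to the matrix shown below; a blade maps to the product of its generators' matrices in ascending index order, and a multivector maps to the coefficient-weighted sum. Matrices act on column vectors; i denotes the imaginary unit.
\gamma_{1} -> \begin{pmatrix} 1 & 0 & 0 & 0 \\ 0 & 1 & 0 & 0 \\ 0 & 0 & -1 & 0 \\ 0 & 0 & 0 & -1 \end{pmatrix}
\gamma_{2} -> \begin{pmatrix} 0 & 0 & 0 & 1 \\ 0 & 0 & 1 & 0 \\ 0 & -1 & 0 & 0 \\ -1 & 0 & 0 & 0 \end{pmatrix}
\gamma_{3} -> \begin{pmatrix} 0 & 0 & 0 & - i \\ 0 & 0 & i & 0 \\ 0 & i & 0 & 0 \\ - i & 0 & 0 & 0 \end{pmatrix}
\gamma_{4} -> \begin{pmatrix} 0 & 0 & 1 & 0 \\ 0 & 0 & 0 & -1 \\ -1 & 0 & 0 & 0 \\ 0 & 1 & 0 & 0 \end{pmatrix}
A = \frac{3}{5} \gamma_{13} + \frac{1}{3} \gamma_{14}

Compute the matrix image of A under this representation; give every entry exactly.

Bivector images (products of the table entries): rho(\gamma_{13}) = rho(\gamma_{1})rho(\gamma_{3}) = \begin{pmatrix} 0 & 0 & 0 & - i \\ 0 & 0 & i & 0 \\ 0 & - i & 0 & 0 \\ i & 0 & 0 & 0 \end{pmatrix}; rho(\gamma_{14}) = rho(\gamma_{1})rho(\gamma_{4}) = \begin{pmatrix} 0 & 0 & 1 & 0 \\ 0 & 0 & 0 & -1 \\ 1 & 0 & 0 & 0 \\ 0 & -1 & 0 & 0 \end{pmatrix}.
M = (\frac{3}{5})*rho(\gamma_{13}) + (\frac{1}{3})*rho(\gamma_{14}), summed entrywise:
Answer: \begin{pmatrix} 0 & 0 & \frac{1}{3} & - \frac{3 i}{5} \\ 0 & 0 & \frac{3 i}{5} & - \frac{1}{3} \\ \frac{1}{3} & - \frac{3 i}{5} & 0 & 0 \\ \frac{3 i}{5} & - \frac{1}{3} & 0 & 0 \end{pmatrix}


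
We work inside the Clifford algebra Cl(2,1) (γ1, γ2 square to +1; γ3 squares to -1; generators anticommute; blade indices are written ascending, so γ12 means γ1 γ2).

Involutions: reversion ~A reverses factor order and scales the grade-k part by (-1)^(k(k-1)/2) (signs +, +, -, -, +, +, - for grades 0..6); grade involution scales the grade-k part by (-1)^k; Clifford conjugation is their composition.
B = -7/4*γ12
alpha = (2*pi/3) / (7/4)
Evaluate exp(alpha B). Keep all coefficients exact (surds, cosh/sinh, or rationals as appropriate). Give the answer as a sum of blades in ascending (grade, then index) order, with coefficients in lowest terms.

B^2 = (-7/4)^2*(γ12)^2 = 49/16*(-1) = -49/16 (a basis 2-blade squares to minus the product of its generators' squares).
B^2 = -49/16 — the series telescopes trigonometrically here: l = 7/4, alpha*l = 2*pi/3, so exp(alpha B) = cos(2*pi/3) + (sin(2*pi/3)/(7/4))*B = -1/2 + (2*sqrt(3)/7)*B.
Answer: -1/2 - sqrt(3)/2*γ12


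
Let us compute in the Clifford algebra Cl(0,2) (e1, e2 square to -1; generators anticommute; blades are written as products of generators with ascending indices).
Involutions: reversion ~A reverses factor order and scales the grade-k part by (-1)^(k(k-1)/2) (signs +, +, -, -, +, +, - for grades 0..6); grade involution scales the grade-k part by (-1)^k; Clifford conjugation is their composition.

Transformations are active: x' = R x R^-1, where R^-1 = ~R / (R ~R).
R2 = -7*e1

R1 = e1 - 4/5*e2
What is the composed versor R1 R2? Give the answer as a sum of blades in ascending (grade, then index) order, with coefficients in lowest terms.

Distribute over the terms of R2 (each basis-blade product reordered to ascending indices, repeated generators contracted through their squares):
R1 (-7*e1) = 7 - 28/5*e1 e2
Answer: 7 - 28/5*e1 e2


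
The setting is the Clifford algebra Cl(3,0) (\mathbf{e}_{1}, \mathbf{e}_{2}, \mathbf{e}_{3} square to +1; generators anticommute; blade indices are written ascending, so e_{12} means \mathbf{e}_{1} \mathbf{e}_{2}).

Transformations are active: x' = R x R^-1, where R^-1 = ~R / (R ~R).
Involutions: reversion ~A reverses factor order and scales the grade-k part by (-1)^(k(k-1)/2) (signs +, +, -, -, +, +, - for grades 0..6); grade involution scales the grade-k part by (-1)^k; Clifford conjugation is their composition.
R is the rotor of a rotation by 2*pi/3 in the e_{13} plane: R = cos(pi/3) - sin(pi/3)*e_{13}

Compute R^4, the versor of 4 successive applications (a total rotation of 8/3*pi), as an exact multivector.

Rotor phase runs at HALF the rotation angle; powers of one rotor simply add phase, so after 4 steps in e_{13} the phase is 4*pi/3 = \frac{4 \pi}{3} and R^4 = cos(\frac{4 \pi}{3}) - sin(\frac{4 \pi}{3})*e_{13}.
cos(\frac{4 \pi}{3}) = - \frac{1}{2} and sin(\frac{4 \pi}{3}) = - \frac{\sqrt{3}}{2}, so R^4 = -\frac{1}{2} + \frac{\sqrt{3}}{2} e_{13}. The net rotation is 2/3*pi (after discarding 1 full turn, each of which contributes a factor -1 to the rotor); the rotor keeps the half-angle phase exactly.
Answer: -\frac{1}{2} + \frac{\sqrt{3}}{2} e_{13}


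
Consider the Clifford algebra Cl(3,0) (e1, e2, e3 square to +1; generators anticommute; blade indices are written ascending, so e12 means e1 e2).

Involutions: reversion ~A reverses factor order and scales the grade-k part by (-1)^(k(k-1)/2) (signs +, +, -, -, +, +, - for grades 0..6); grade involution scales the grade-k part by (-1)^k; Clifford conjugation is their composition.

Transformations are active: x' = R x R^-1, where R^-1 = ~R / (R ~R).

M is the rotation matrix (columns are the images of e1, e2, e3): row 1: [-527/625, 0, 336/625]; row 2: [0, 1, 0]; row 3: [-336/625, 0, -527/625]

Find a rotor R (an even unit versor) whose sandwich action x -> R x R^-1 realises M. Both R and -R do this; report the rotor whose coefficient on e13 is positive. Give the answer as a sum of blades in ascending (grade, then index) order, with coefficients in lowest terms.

Method: write R = a + b12*e12 + b13*e13 + b23*e23 with a^2 + b12^2 + b13^2 + b23^2 = 1 (so R^-1 = ~R). Expanding the columns R e_j ~R gives tr M = 4a^2 - 1 and, from the antisymmetric part, M21 - M12 = -4a*b12, M13 - M31 = 4a*b13, M32 - M23 = -4a*b23.
Here tr M = -429/625, so a^2 = (1 + tr M)/4 = 49/625 and a = ±7/25. Taking a = 7/25: M21 - M12 = 0, M13 - M31 = 672/625, M32 - M23 = 0, giving b12 = 0, b13 = 24/25, b23 = 0, i.e. R = 7/25 + 24/25*e13.
Its e13 coefficient is already positive.
Answer: 7/25 + 24/25*e13. Sheet selection: the two-to-one cover makes ±R indistinguishable at the matrix level (trace -429/625), so uniqueness comes from the required sign on e13.


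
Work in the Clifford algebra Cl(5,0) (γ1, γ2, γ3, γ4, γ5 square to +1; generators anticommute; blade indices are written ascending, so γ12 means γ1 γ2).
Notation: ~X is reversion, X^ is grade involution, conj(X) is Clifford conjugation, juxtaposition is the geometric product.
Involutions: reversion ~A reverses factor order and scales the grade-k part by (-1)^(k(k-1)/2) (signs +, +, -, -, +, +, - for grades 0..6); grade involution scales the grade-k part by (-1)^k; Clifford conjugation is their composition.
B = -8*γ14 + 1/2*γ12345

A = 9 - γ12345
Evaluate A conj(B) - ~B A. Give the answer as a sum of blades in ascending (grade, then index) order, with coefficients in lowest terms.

first term: 1/2 + 72*γ14 + 8*γ235 - 9/2*γ12345
second term: -1/2 + 72*γ14 + 8*γ235 + 9/2*γ12345
Answer: 1 - 9*γ12345


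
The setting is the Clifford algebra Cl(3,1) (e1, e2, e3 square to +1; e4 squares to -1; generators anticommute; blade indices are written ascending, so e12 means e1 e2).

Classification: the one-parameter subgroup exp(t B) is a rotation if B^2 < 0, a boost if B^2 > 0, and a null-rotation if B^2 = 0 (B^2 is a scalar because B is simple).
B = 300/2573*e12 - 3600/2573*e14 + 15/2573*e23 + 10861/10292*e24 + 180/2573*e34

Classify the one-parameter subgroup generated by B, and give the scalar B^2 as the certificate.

B^2 term by term: the squares give (300/2573)^2*(e12)^2 + (-3600/2573)^2*(e14)^2 + (15/2573)^2*(e23)^2 + (10861/10292)^2*(e24)^2 + (180/2573)^2*(e34)^2 = 90000/6620329*(-1) + 12960000/6620329*(+1) + 225/6620329*(-1) + 117961321/105925264*(+1) + 32400/6620329*(+1) = 49/16 (each basis 2-blade squares to minus the product of its generators' squares); cross terms between blades sharing an index anticommute and cancel; the commuting (index-disjoint) pairs give grade-4 terms 2*c*c'*(blade product), which cancel blade by blade — e1234: 108000/6620329 - 108000/6620329 = 0 — confirming B is simple. So B^2 = 49/16.
Answer: boost, certificate B^2 = 49/16. Because 49/16 is invariant under every versor sandwich, the classification follows from its sign alone.


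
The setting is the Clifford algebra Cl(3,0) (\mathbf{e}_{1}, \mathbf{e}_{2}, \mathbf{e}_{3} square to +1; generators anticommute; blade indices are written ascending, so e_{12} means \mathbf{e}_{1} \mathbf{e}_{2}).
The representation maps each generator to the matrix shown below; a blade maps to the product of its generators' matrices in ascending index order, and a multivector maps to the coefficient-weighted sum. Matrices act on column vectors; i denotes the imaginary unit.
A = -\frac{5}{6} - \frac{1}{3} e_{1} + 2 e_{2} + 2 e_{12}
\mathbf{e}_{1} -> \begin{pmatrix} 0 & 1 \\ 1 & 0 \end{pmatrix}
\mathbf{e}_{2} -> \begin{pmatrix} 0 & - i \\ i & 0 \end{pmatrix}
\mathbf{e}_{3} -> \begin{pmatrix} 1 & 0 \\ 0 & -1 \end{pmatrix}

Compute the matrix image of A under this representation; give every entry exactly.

Bivector images (products of the table entries): rho(e_{12}) = rho(\mathbf{e}_{1})rho(\mathbf{e}_{2}) = \begin{pmatrix} i & 0 \\ 0 & - i \end{pmatrix}.
M = (-\frac{5}{6})*1 + (-\frac{1}{3})*rho(e_{1}) + (2)*rho(e_{2}) + (2)*rho(e_{12}), summed entrywise (1 is the identity matrix):
Answer: \begin{pmatrix} - \frac{5}{6} + 2 i & - \frac{1}{3} - 2 i \\ - \frac{1}{3} + 2 i & - \frac{5}{6} - 2 i \end{pmatrix}


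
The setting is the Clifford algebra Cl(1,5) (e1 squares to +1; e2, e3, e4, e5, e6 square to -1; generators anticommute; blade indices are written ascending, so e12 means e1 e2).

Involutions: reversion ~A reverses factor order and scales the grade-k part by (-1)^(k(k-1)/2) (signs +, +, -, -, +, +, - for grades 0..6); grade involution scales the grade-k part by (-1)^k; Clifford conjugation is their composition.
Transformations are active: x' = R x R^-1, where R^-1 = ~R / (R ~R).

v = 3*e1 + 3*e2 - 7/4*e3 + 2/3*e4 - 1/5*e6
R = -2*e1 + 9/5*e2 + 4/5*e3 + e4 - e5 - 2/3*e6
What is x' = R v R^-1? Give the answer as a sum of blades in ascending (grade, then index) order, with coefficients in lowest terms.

~R = -2*e1 + 9/5*e2 + 4/5*e3 + e4 - e5 - 2/3*e6, and R ~R = -523/225, so R^-1 = ~R / (-523/225).
R v = -54/5 - 57/5*e12 + 11/10*e13 - 13/3*e14 + 3*e15 + 12/5*e16 - 111/20*e23 - 9/5*e24 + 3*e25 + 41/25*e26 + 137/60*e34 - 7/4*e35 - 199/150*e36 + 2/3*e45 + 11/45*e46 + 1/5*e56
Answer: -11289/523*e1 + 7179/523*e2 + 19213/2092*e3 + 13534/1569*e4 - 4860/523*e5 - 15677/2615*e6


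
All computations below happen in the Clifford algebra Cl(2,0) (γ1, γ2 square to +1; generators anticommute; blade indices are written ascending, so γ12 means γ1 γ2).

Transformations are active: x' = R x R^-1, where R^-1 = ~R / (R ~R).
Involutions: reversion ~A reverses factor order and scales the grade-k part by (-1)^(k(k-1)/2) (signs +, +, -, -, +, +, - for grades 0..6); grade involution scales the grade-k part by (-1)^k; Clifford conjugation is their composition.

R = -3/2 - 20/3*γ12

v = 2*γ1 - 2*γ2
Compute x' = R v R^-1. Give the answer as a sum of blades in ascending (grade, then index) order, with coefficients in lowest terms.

~R = -3/2 + 20/3*γ12, and R ~R = 1681/36, so R^-1 = ~R / (1681/36).
R v = 31/3*γ1 + 49/3*γ2
Answer: -4478/1681*γ1 + 1598/1681*γ2


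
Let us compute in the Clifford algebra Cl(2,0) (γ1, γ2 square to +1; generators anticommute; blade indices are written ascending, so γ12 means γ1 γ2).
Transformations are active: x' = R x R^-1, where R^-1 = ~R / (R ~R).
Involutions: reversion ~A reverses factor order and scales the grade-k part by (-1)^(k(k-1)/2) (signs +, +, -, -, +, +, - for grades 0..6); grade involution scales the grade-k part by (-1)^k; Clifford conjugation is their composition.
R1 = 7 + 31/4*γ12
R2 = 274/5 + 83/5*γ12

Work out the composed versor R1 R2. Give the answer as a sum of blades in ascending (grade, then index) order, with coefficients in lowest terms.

Distribute over the terms of R1 (each basis-blade product reordered to ascending indices, repeated generators contracted through their squares):
(7) R2 = 1918/5 + 581/5*γ12
(31/4*γ12) R2 = -2573/20 + 4247/10*γ12
Summing the partial products and collecting blades:
Answer: 5099/20 + 5409/10*γ12


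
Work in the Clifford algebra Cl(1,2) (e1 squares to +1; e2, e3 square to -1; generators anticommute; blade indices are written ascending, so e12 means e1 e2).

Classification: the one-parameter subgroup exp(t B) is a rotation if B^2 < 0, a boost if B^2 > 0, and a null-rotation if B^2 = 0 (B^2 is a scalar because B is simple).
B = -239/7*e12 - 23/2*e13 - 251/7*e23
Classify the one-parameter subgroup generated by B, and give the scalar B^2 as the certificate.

B^2 term by term: the squares give (-239/7)^2*(e12)^2 + (-23/2)^2*(e13)^2 + (-251/7)^2*(e23)^2 = 57121/49*(+1) + 529/4*(+1) + 63001/49*(-1) = 49/4 (each basis 2-blade squares to minus the product of its generators' squares); cross terms between blades sharing an index anticommute and cancel. So B^2 = 49/4.
Answer: boost, certificate B^2 = 49/4. B^2 = 49/4 is basis-independent, so its sign is the whole story.


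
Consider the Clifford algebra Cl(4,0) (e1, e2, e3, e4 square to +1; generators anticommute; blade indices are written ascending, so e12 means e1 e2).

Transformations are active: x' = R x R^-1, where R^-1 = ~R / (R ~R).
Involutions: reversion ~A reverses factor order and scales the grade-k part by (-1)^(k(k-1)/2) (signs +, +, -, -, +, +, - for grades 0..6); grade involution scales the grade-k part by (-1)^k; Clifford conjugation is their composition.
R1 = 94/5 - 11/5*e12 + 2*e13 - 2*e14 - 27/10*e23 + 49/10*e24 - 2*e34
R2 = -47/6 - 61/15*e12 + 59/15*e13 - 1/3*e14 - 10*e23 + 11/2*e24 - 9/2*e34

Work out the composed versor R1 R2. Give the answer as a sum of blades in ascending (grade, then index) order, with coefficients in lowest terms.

Distribute over the grade parts of R1 (each basis-blade product reordered to ascending indices, repeated generators contracted through their squares):
<R1>_0 (= 94/5) R2 = -2209/15 - 5734/75*e12 + 5546/75*e13 - 94/15*e14 - 188*e23 + 517/5*e24 - 423/5*e34
<R1>_2 (= -11/5*e12 + 2*e13 - 2*e14 - 27/10*e23 + 49/10*e24 - 2*e34) R2 = -8043/100 + 1799/50*e12 - 649/50*e13 + 559/25*e14 + 818/25*e23 - 233/6*e24 - 1541/60*e34 + 433/50*e1234
Summing the partial products and collecting blades:
Answer: -68309/300 - 6071/150*e12 + 1829/30*e13 + 1207/75*e14 - 3882/25*e23 + 1937/30*e24 - 6617/60*e34 + 433/50*e1234


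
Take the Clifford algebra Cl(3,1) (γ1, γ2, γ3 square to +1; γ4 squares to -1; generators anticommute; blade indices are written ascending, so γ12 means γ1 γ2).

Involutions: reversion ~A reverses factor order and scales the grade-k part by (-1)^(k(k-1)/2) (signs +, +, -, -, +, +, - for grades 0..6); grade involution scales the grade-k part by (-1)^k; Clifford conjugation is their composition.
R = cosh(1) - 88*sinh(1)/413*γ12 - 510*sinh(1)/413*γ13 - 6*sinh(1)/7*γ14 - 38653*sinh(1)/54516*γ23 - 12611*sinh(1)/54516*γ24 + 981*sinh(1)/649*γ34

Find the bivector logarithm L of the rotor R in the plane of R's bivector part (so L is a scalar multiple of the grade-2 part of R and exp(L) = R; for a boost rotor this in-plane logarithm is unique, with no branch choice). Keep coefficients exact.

The scalar part of R is cosh(1), giving the rapidity magnitude (cosh is even); the bivector part supplies orientation, its quotient by sinh of the rapidity is the plane, and L = rapidity * plane — unique in that plane, since flipping both signs leaves L unchanged.
Concretely: cosh(rapidity) = cosh(1) gives rapidity = ±1, and since rapidity/sinh(rapidity) is even the sign is immaterial: L = (rapidity/sinh(rapidity)) * <R>_2 = (1/sinh(1)) * <R>_2.
Answer: -88/413*γ12 - 510/413*γ13 - 6/7*γ14 - 38653/54516*γ23 - 12611/54516*γ24 + 981/649*γ34


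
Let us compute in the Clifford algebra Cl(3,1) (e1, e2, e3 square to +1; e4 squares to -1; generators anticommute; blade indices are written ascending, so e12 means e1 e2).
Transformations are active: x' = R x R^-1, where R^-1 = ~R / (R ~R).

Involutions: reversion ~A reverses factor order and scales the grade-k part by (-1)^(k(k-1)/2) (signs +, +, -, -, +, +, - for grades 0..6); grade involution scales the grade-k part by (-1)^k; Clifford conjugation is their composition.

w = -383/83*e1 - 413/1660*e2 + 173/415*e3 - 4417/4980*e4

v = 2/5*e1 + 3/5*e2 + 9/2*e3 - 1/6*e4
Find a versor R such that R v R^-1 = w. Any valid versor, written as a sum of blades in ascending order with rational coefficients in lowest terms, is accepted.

Sketch: the shared square 4667/225 makes R = v + w = -1749/415*e1 + 583/1660*e2 + 4081/830*e3 - 1749/1660*e4 the natural versor; its sandwich fixes that direction, negates (v - w)/2, and sends v to w.
Answer: -1749/415*e1 + 583/1660*e2 + 4081/830*e3 - 1749/1660*e4


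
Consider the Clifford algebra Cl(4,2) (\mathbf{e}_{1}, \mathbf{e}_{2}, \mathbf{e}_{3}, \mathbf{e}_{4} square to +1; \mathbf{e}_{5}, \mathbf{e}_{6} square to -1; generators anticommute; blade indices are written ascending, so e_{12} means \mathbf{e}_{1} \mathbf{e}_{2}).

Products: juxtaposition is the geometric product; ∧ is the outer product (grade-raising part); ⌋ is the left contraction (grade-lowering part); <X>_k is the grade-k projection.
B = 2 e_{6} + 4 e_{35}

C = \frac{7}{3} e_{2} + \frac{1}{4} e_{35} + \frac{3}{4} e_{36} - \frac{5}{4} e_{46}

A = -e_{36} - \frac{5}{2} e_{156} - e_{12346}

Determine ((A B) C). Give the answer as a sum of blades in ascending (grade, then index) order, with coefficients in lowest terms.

step 1: 2 e_{3} + 5 e_{15} - 4 e_{56} - 10 e_{136} + 2 e_{1234} + 4 e_{12456}
step 2: -\frac{15}{2} e_{1} + \frac{1}{2} e_{5} + \frac{3}{2} e_{6} + \frac{5}{4} e_{13} - \frac{14}{3} e_{23} + 3 e_{35} - e_{36} - 5 e_{45} - \frac{20}{3} e_{125} + \frac{103}{6} e_{134} - \frac{5}{2} e_{156} - \frac{28}{3} e_{256} - \frac{5}{2} e_{346} - \frac{155}{6} e_{1236} - \frac{1}{2} e_{1245} - \frac{3}{2} e_{1246} - \frac{15}{4} e_{1356} - \frac{37}{12} e_{1456} + 3 e_{12345} - e_{12346}
Answer: -\frac{15}{2} e_{1} + \frac{1}{2} e_{5} + \frac{3}{2} e_{6} + \frac{5}{4} e_{13} - \frac{14}{3} e_{23} + 3 e_{35} - e_{36} - 5 e_{45} - \frac{20}{3} e_{125} + \frac{103}{6} e_{134} - \frac{5}{2} e_{156} - \frac{28}{3} e_{256} - \frac{5}{2} e_{346} - \frac{155}{6} e_{1236} - \frac{1}{2} e_{1245} - \frac{3}{2} e_{1246} - \frac{15}{4} e_{1356} - \frac{37}{12} e_{1456} + 3 e_{12345} - e_{12346}


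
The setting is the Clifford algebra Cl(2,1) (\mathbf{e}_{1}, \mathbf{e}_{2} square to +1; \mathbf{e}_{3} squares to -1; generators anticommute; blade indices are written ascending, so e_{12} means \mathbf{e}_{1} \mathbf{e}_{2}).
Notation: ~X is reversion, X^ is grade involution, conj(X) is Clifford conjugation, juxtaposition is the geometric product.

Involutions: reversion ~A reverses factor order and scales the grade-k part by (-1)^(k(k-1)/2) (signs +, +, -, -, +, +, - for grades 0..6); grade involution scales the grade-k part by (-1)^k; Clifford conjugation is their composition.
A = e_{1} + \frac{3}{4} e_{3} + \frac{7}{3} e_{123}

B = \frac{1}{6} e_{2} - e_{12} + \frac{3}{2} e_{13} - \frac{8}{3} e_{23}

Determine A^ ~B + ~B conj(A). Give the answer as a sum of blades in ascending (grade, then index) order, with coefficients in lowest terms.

first term: -\frac{367}{72} e_{1} - \frac{13}{2} e_{2} + \frac{23}{6} e_{3} - \frac{1}{6} e_{12} + \frac{7}{18} e_{13} + \frac{1}{8} e_{23} - \frac{41}{12} e_{123}
second term: \frac{367}{72} e_{1} + \frac{13}{2} e_{2} - \frac{23}{6} e_{3} + \frac{1}{6} e_{12} - \frac{7}{18} e_{13} - \frac{1}{8} e_{23} - \frac{41}{12} e_{123}
Answer: -\frac{41}{6} e_{123}


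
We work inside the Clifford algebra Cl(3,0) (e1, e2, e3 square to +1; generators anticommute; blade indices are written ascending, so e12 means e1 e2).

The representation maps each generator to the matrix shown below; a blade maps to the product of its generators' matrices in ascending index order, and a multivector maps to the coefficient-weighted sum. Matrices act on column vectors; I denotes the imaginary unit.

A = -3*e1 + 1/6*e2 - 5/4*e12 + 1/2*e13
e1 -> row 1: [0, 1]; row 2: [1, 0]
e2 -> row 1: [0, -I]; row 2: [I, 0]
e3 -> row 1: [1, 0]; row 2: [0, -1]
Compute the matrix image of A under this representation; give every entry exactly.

Bivector images (products of the table entries): rho(e12) = rho(e1)rho(e2) = row 1: [I, 0]; row 2: [0, -I]; rho(e13) = rho(e1)rho(e3) = row 1: [0, -1]; row 2: [1, 0].
M = (-3)*rho(e1) + (1/6)*rho(e2) + (-5/4)*rho(e12) + (1/2)*rho(e13), summed entrywise:
Answer: row 1: [-5*I/4, -7/2 - I/6]; row 2: [-5/2 + I/6, 5*I/4]


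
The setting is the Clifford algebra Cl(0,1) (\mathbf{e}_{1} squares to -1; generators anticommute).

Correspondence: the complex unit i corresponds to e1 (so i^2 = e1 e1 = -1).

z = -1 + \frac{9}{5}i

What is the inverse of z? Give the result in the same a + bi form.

In blades: z = -1 + \frac{9}{5} e_{1}.
With qbar = -1 - \frac{9}{5} e_{1} (scalar fixed, mapped units negated), z qbar = \frac{106}{25} (the sum of squared coefficients), so z^-1 = qbar / (\frac{106}{25}) = -\frac{25}{106} - \frac{45}{106} e_{1}; translating back:
Answer: -\frac{25}{106} - \frac{45}{106}i


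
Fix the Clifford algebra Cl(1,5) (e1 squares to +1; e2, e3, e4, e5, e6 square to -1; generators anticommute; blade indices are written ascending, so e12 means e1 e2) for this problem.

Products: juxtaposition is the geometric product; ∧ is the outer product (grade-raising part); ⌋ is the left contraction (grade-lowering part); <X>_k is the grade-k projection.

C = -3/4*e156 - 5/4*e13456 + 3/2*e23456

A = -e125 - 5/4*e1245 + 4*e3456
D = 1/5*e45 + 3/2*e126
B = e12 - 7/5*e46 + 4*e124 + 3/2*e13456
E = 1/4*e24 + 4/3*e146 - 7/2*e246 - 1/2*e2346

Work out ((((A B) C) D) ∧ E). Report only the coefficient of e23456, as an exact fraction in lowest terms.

step 1: 6*e1 - 6*e5 - 28/5*e35 + 11/4*e45 - 15/8*e236 + 7/4*e1256 + 3/2*e2346 - 16*e12356 - 7/5*e12456 + 4*e123456
step 2: -6*e1 + 59/16*e2 - 9/4*e5 + 21/10*e13 - 24*e14 + 9/2*e16 - 55/4*e23 + 379/20*e24 - 45/16*e45 - 9/2*e56 + 15/8*e125 + 21/8*e134 - 61/80*e136 + 145/16*e146 - 83/16*e234 - 33/8*e236 - 42/5*e246 - 45/32*e1235 + 75/32*e1245 + 15/2*e1346 - 9*e2346 - 15/2*e3456 - 9/8*e12345 + 9*e123456
step 3: 9/16 - 27/4*e2 - 9/20*e4 - 15/32*e12 + 99/16*e13 + 63/5*e14 + 24/5*e15 + 177/32*e16 + 183/160*e23 - 435/32*e24 - 379/100*e25 - 9*e26 + 3/2*e36 - 9/10*e46 + 45/16*e56 + 9/40*e123 + 3/8*e124 + 27/4*e125 + 27/2*e134 - 21/40*e135 - 165/8*e136 - 6/5*e145 + 1137/40*e146 - 29/16*e156 - 45/4*e234 + 83/80*e235 + 63/20*e236 + 59/80*e245 - 36*e246 + 42/25*e256 - 27/2*e345 - 135/64*e356 + 225/64*e456 - 9/32*e1234 - 9/5*e1236 - 27/8*e1256 + 21/50*e1345 - 249/32*e1346 - 3/2*e1356 + 9/10*e1456 - 11/4*e2345 + 63/16*e2346 + 9/5*e2356 - 27/16*e3456 + 45/4*e12345 - 135/32*e12456 - 61/400*e13456 - 33/40*e23456
step 4: 9/64*e24 + 3/4*e146 - 63/32*e246 - 99/64*e1234 + 6/5*e1245 + 1329/128*e1246 - 21/32*e2346 + 45/64*e2456 + 21/160*e12345 + 2267/80*e12346 - 58559/4800*e12456 + 135/256*e23456 + 557/240*e123456
Answer: 135/256


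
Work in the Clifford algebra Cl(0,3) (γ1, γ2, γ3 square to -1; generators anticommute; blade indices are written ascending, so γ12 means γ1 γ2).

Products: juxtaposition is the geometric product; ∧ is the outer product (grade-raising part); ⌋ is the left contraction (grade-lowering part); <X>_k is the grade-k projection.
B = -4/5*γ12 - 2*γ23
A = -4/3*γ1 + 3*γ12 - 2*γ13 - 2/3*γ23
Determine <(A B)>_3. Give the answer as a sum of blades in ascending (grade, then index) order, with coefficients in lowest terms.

step 1: 16/15 - 16/15*γ2 + 4*γ12 + 98/15*γ13 - 8/5*γ23 + 8/3*γ123
step 2: 8/3*γ123
Answer: 8/3*γ123


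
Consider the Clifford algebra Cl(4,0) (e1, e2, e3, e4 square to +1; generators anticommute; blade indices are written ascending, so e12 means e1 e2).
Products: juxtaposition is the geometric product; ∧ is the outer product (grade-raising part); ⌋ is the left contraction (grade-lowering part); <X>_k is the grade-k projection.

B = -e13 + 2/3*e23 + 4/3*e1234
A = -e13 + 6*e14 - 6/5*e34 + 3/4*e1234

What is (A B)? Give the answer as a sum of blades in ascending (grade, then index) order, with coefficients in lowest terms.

step 1: 34/15*e12 - 17/10*e14 - 8*e23 - 77/60*e24 - 6*e34 + 4*e1234
Answer: 34/15*e12 - 17/10*e14 - 8*e23 - 77/60*e24 - 6*e34 + 4*e1234


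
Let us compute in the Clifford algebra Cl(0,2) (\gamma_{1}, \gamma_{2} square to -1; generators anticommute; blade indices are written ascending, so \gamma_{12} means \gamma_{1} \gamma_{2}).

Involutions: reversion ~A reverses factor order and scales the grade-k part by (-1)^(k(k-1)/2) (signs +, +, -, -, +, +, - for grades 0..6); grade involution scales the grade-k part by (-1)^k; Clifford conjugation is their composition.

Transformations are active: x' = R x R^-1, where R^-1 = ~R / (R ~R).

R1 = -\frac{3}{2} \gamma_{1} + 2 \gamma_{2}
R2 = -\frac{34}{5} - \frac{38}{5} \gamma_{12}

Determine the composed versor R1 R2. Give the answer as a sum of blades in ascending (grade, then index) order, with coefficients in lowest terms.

Distribute over the terms of R1 (each basis-blade product reordered to ascending indices, repeated generators contracted through their squares):
(-\frac{3}{2} \gamma_{1}) R2 = \frac{51}{5} \gamma_{1} - \frac{57}{5} \gamma_{2}
(2 \gamma_{2}) R2 = -\frac{76}{5} \gamma_{1} - \frac{68}{5} \gamma_{2}
Summing the partial products and collecting blades:
Answer: -5 \gamma_{1} - 25 \gamma_{2}


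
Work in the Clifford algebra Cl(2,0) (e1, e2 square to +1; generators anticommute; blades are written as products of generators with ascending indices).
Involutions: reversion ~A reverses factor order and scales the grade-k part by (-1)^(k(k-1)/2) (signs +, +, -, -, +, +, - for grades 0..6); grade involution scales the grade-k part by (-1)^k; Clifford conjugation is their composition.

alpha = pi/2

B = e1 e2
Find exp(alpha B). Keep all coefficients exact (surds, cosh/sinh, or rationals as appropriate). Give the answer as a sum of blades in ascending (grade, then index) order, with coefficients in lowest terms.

B^2 = (1)^2*(e1 e2)^2 = 1*(-1) = -1 (a basis 2-blade squares to minus the product of its generators' squares).
B^2 = -1 — the negative square puts this in the circular regime; l = 1, alpha*l = pi/2, so exp(alpha B) = cos(pi/2) + (sin(pi/2)/1)*B = 0 + (1)*B.
Answer: e1 e2


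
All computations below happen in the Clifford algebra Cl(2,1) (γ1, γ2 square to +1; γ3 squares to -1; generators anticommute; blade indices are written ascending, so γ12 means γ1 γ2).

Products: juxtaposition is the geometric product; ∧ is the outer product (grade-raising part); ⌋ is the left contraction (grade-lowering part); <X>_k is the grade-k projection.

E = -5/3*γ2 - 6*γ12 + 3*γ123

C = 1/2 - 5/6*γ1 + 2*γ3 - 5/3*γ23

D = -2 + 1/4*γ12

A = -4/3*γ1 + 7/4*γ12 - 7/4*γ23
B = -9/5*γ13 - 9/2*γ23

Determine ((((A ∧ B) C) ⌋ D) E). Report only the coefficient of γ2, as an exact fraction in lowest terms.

step 1: 6*γ123
step 2: -10*γ1 - 12*γ12 - 5*γ23 + 3*γ123
step 3: 3 - 5/2*γ2
step 4: 25/6 - 15*γ1 - 5*γ2 - 18*γ12 + 15/2*γ13 + 9*γ123
Answer: -5


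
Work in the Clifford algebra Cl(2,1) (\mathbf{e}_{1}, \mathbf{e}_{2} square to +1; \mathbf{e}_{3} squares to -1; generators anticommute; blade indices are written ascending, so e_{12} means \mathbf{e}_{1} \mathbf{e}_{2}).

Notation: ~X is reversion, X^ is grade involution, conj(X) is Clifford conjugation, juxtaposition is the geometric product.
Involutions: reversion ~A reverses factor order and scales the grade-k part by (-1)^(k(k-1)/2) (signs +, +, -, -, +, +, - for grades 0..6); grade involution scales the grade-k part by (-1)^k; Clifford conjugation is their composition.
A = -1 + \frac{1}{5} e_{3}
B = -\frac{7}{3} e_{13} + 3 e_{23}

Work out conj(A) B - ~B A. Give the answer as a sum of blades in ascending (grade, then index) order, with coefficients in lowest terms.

first term: \frac{7}{15} e_{1} - \frac{3}{5} e_{2} + \frac{7}{3} e_{13} - 3 e_{23}
second term: -\frac{7}{15} e_{1} + \frac{3}{5} e_{2} - \frac{7}{3} e_{13} + 3 e_{23}
Answer: \frac{14}{15} e_{1} - \frac{6}{5} e_{2} + \frac{14}{3} e_{13} - 6 e_{23}
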